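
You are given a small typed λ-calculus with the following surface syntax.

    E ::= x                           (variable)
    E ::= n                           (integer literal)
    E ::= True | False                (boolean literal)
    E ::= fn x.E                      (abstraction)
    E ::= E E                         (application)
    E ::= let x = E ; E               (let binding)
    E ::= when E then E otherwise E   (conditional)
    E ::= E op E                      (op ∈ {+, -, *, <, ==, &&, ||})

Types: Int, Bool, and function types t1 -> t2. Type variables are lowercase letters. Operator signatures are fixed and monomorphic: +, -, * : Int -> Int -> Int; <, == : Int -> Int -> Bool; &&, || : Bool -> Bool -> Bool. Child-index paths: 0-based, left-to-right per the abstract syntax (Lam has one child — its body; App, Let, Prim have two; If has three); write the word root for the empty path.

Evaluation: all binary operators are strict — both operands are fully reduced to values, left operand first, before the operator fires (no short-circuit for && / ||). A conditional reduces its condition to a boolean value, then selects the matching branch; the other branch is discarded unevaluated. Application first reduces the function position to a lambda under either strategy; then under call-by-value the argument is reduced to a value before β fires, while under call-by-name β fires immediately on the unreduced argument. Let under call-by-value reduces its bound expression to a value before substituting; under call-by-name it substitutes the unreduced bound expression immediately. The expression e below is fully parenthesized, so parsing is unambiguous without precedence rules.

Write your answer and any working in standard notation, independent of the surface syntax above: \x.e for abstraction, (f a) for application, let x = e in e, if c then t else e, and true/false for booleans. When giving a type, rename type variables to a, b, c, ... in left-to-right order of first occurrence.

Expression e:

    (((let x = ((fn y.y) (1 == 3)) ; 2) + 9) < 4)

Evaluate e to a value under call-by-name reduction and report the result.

Working:
step 0: (((let x = ((\y.y) (1 == 3)) in 2) + 9) < 4)
step 1: [let@0.0] ((2 + 9) < 4)
step 2: [delta@0] (11 < 4)
step 3: [delta@root] false

Answer: false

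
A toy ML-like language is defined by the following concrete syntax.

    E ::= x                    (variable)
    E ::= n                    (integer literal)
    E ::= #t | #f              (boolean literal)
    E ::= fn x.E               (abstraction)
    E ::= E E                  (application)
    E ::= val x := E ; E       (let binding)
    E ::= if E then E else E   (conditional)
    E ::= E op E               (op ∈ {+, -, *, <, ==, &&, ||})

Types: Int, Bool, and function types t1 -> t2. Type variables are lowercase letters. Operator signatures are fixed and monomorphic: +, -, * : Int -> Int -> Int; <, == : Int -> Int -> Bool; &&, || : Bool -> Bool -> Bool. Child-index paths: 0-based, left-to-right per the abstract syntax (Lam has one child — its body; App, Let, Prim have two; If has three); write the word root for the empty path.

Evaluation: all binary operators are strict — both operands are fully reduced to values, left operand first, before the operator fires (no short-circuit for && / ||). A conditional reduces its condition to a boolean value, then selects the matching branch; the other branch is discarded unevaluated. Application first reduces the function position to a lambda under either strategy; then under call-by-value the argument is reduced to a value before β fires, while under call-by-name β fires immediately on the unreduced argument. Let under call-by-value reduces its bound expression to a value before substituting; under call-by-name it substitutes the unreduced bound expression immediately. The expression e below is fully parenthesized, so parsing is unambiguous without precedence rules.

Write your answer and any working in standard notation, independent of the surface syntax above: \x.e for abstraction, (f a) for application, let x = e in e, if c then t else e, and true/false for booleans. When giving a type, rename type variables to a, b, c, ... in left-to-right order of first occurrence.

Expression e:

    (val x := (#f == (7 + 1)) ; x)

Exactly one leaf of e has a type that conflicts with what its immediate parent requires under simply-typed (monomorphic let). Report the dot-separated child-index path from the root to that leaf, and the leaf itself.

Working:
  unify Bool ~ Int
  FAIL: mismatch Bool ~ Int

Answer: 0.0 : false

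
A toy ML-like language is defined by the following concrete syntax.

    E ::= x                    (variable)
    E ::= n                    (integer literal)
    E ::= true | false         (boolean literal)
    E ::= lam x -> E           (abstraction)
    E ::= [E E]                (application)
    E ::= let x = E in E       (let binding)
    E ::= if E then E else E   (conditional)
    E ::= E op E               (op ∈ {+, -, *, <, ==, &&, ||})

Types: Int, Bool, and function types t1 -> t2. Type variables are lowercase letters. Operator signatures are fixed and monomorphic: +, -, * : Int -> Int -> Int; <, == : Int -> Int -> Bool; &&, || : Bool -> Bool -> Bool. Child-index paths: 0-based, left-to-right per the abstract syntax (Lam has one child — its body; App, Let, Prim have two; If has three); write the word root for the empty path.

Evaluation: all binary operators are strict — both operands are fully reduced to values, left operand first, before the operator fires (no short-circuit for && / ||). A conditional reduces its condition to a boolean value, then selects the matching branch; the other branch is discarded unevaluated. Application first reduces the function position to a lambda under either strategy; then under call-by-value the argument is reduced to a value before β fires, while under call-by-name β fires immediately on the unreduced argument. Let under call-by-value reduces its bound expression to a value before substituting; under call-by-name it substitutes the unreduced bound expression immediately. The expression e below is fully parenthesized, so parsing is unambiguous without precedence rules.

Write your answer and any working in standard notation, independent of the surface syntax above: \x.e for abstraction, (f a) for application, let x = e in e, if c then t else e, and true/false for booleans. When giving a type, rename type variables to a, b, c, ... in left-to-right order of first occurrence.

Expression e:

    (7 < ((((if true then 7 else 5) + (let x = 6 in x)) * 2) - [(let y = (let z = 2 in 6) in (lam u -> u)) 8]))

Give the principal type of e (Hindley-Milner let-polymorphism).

Trace:
  unify Int ~ Int
  unify Bool ~ Bool
  unify Int ~ Int
  unify Int ~ Int
let x : Int
x : Int
  unify Int ~ Int
  unify Int ~ Int
  unify Int ~ Int
  unify Int ~ Int
let z : Int
let y : Int
u : a
\u._ : a -> a
  unify a -> a ~ Int -> b
  unify a ~ Int
  unify Int ~ b
_ _ : Int
  unify Int ~ Int
  unify Int ~ Int

Answer: Bool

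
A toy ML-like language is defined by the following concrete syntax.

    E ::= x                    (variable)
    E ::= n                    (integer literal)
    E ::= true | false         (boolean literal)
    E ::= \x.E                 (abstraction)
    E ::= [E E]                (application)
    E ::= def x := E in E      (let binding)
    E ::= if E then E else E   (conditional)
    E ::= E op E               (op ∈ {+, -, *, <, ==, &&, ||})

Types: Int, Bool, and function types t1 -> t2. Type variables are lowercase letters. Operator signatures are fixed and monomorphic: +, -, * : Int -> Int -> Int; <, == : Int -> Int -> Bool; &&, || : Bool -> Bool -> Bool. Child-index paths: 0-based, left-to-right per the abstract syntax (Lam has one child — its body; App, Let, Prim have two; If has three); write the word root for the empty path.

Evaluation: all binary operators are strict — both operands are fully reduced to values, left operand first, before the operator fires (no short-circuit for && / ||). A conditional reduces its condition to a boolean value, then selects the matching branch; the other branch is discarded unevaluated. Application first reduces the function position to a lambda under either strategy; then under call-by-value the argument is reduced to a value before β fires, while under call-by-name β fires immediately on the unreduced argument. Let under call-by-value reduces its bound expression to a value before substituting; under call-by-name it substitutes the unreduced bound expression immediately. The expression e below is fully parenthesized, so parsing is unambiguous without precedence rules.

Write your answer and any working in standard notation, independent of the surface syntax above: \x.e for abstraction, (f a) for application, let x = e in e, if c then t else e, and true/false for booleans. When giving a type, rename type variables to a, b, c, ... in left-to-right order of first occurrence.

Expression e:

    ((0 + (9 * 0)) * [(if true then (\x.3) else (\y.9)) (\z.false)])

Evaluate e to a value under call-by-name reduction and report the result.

Trace:
step 0: ((0 + (9 * 0)) * ((if true then (\x.3) else (\y.9)) (\z.false)))
step 1: [delta@0.1] ((0 + 0) * ((if true then (\x.3) else (\y.9)) (\z.false)))
step 2: [delta@0] (0 * ((if true then (\x.3) else (\y.9)) (\z.false)))
step 3: [if@1.0] (0 * ((\x.3) (\z.false)))
step 4: [beta@1] (0 * 3)
step 5: [delta@root] 0

Answer: 0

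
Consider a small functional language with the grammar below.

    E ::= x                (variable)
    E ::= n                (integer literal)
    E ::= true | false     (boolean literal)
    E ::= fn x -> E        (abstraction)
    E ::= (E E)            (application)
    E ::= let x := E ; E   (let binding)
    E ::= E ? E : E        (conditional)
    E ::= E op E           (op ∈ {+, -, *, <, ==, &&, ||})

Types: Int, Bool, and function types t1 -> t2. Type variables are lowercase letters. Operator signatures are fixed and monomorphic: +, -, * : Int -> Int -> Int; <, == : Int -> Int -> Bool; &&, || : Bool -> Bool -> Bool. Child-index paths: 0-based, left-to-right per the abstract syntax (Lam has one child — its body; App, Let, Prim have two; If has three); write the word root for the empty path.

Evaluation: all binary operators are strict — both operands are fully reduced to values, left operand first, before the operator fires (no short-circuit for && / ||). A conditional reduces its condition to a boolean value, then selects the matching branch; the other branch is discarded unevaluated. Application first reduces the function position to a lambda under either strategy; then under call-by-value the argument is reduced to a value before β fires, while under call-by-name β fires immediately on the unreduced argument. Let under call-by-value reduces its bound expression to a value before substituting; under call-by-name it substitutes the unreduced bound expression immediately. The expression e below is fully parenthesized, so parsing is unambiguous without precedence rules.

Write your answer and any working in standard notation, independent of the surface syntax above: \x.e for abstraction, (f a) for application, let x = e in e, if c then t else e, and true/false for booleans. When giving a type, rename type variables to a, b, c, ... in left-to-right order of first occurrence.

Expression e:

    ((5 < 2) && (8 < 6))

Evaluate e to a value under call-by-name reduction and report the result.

Working:
step 0: ((5 < 2) && (8 < 6))
step 1: [delta@0] (false && (8 < 6))
step 2: [delta@1] (false && false)
step 3: [delta@root] false

Answer: false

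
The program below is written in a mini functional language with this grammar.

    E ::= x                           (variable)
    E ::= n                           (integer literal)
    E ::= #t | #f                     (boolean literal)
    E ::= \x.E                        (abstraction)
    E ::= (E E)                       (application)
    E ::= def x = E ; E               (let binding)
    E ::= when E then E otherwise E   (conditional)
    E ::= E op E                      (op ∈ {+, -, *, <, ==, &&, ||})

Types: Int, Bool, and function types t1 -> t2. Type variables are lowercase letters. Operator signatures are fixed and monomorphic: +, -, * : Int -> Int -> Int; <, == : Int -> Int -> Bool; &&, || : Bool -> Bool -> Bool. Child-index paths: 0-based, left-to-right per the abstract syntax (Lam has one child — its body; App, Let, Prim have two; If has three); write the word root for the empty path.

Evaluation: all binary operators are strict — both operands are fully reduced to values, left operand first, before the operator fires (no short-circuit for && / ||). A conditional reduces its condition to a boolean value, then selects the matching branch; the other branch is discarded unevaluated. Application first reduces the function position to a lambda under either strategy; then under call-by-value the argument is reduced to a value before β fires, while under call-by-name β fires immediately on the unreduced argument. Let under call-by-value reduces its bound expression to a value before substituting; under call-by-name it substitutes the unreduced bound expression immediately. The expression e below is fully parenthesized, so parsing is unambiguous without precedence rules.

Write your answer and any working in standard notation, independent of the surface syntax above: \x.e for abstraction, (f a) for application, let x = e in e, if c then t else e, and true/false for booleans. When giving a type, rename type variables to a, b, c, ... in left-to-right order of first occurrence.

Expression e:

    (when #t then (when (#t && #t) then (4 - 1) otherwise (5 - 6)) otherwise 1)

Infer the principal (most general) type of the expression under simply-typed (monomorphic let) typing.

Answer: Int

Derivation:
  unify Bool ~ Bool
  unify Bool ~ Bool
  unify Bool ~ Bool
  unify Bool ~ Bool
  unify Int ~ Int
  unify Int ~ Int
  unify Int ~ Int
  unify Int ~ Int
  unify Int ~ Int
  unify Int ~ Int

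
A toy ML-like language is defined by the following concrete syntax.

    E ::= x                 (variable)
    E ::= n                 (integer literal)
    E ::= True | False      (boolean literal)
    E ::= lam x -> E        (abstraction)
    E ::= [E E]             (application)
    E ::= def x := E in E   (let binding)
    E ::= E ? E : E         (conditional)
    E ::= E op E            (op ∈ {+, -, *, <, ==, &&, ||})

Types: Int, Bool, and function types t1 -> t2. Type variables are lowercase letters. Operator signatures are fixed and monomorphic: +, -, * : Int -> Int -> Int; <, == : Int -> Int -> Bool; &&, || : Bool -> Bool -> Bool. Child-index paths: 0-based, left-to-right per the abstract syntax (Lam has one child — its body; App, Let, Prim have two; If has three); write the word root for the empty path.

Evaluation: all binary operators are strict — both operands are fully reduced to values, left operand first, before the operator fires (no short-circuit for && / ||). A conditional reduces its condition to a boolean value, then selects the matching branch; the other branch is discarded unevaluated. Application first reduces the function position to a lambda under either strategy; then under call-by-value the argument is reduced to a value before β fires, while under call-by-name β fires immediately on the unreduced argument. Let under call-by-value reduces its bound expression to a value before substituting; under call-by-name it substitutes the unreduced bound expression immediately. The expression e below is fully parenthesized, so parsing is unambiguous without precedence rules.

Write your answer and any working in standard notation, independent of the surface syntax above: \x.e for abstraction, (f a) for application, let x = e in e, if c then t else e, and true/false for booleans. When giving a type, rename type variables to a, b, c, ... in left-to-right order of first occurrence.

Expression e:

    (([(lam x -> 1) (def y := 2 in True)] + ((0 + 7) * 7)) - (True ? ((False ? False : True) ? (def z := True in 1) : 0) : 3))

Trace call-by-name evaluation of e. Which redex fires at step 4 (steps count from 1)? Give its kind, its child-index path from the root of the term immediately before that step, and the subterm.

Answer: delta at 0 : (1 + 49)

Derivation:
step 0: ((((\x.1) (let y = 2 in true)) + ((0 + 7) * 7)) - (if true then (if (if false then false else true) then (let z = true in 1) else 0) else 3))
step 1: [beta@0.0] ((1 + ((0 + 7) * 7)) - (if true then (if (if false then false else true) then (let z = true in 1) else 0) else 3))
step 2: [delta@0.1.0] ((1 + (7 * 7)) - (if true then (if (if false then false else true) then (let z = true in 1) else 0) else 3))
step 3: [delta@0.1] ((1 + 49) - (if true then (if (if false then false else true) then (let z = true in 1) else 0) else 3))
step 4: [delta@0] (50 - (if true then (if (if false then false else true) then (let z = true in 1) else 0) else 3))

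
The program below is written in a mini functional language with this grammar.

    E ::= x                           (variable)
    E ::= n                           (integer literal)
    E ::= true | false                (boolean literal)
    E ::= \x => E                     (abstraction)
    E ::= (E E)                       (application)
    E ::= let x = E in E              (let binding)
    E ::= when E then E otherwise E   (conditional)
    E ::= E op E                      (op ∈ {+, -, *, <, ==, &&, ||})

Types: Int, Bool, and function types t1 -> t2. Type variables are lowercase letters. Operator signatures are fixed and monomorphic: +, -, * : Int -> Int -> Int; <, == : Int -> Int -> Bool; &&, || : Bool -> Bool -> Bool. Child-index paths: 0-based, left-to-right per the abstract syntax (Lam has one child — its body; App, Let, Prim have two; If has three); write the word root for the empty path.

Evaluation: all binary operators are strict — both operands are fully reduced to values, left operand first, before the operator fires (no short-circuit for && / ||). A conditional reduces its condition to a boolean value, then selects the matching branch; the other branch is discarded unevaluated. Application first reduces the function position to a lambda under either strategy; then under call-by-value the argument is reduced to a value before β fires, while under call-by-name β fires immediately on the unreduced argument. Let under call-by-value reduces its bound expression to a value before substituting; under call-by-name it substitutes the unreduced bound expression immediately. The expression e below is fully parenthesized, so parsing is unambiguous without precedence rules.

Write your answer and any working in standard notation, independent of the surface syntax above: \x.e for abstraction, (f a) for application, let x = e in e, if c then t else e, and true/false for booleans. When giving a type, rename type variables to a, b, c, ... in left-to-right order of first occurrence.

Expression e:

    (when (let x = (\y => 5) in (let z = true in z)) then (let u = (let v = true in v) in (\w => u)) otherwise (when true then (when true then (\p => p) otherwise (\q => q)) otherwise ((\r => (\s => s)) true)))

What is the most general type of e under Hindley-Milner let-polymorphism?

Derivation:
\y._ : a -> Int
let x : forall. a -> Int
let z : Bool
z : Bool
  unify Bool ~ Bool
let v : Bool
v : Bool
let u : Bool
u : Bool
\w._ : b -> Bool
  unify Bool ~ Bool
  unify Bool ~ Bool
p : c
\p._ : c -> c
q : d
\q._ : d -> d
  unify c -> c ~ d -> d
  unify c ~ d
  unify d ~ d
s : f
\s._ : f -> f
\r._ : e -> f -> f
  unify e -> f -> f ~ Bool -> g
  unify e ~ Bool
  unify f -> f ~ g
_ _ : f -> f
  unify d -> d ~ f -> f
  unify d ~ f
  unify f ~ f
  unify b -> Bool ~ f -> f
  unify b ~ f
  unify Bool ~ f

Answer: Bool -> Bool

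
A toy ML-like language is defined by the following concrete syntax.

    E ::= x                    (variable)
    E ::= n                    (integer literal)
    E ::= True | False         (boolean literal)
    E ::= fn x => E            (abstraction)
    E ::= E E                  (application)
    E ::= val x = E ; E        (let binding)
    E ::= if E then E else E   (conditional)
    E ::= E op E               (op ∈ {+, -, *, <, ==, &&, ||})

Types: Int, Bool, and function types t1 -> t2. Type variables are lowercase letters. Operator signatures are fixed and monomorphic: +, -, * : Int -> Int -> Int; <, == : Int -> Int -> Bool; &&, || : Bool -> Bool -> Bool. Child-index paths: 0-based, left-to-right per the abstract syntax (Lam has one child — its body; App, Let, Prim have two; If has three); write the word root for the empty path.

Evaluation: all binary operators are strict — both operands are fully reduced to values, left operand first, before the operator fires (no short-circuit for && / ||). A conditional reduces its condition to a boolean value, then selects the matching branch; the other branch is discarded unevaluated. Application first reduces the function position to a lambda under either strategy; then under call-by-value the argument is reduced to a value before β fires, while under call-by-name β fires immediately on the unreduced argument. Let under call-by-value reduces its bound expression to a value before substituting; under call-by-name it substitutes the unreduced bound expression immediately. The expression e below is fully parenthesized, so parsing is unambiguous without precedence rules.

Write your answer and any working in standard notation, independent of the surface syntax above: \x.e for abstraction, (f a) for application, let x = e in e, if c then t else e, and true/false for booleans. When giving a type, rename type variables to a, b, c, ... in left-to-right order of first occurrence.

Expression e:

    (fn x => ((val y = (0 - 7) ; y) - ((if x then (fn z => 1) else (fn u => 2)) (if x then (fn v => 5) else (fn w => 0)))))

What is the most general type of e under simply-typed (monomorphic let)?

Answer: Bool -> Int

Derivation:
  unify Int ~ Int
  unify Int ~ Int
let y : Int
y : Int
  unify Int ~ Int
x : a
  unify a ~ Bool
\z._ : b -> Int
\u._ : c -> Int
  unify b -> Int ~ c -> Int
  unify b ~ c
  unify Int ~ Int
x : Bool
  unify Bool ~ Bool
\v._ : d -> Int
\w._ : e -> Int
  unify d -> Int ~ e -> Int
  unify d ~ e
  unify Int ~ Int
  unify c -> Int ~ (e -> Int) -> f
  unify c ~ e -> Int
  unify Int ~ f
_ _ : Int
  unify Int ~ Int
\x._ : Bool -> Int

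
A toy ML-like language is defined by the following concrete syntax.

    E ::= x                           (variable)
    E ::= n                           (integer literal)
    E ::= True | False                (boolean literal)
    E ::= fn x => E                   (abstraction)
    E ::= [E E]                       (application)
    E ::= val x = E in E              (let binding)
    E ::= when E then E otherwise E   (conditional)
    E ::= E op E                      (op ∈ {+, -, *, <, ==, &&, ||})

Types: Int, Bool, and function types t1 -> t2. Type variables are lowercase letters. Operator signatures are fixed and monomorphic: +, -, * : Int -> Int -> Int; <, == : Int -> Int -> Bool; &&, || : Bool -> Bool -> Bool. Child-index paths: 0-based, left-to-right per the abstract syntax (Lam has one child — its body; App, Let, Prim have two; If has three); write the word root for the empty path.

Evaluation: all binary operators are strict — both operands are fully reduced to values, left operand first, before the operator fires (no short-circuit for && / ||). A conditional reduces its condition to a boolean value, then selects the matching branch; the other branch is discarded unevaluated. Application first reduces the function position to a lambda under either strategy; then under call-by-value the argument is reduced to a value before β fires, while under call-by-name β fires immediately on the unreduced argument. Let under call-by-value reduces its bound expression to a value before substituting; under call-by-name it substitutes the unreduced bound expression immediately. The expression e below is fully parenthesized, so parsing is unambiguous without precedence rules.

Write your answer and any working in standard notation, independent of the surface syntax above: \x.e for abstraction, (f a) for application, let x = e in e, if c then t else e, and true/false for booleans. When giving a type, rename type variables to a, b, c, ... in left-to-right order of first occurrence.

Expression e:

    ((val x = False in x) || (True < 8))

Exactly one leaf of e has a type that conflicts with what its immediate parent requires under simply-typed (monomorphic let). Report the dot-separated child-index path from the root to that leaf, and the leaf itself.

Answer: 1.0 : true

Trace:
let x : Bool
x : Bool
  unify Bool ~ Bool
  unify Bool ~ Int
  FAIL: mismatch Bool ~ Int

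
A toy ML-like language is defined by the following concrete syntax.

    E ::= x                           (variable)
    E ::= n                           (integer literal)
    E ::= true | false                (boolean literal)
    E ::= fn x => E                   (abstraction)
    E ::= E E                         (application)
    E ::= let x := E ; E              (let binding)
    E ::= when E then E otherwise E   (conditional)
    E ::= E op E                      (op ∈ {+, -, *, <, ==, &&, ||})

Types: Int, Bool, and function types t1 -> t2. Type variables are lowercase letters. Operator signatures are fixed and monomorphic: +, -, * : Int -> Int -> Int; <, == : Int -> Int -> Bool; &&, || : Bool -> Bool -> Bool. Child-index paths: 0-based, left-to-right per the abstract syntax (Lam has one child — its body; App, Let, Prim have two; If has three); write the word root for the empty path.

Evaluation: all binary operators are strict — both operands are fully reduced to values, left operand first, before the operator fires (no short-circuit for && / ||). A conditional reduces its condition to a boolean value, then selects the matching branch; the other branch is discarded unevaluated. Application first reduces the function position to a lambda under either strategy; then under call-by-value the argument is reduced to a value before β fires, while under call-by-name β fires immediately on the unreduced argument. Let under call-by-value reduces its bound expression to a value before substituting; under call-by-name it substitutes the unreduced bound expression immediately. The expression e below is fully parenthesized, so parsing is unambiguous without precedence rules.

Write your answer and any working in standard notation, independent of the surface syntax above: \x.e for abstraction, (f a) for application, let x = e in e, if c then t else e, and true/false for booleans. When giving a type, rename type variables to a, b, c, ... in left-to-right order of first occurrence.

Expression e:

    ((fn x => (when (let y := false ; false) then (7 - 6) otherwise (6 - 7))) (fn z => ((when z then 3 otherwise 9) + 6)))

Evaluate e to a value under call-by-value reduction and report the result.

Working:
step 0: ((\x.(if (let y = false in false) then (7 - 6) else (6 - 7))) (\z.((if z then 3 else 9) + 6)))
step 1: [beta@root] (if (let y = false in false) then (7 - 6) else (6 - 7))
step 2: [let@0] (if false then (7 - 6) else (6 - 7))
step 3: [if@root] (6 - 7)
step 4: [delta@root] -1

Answer: -1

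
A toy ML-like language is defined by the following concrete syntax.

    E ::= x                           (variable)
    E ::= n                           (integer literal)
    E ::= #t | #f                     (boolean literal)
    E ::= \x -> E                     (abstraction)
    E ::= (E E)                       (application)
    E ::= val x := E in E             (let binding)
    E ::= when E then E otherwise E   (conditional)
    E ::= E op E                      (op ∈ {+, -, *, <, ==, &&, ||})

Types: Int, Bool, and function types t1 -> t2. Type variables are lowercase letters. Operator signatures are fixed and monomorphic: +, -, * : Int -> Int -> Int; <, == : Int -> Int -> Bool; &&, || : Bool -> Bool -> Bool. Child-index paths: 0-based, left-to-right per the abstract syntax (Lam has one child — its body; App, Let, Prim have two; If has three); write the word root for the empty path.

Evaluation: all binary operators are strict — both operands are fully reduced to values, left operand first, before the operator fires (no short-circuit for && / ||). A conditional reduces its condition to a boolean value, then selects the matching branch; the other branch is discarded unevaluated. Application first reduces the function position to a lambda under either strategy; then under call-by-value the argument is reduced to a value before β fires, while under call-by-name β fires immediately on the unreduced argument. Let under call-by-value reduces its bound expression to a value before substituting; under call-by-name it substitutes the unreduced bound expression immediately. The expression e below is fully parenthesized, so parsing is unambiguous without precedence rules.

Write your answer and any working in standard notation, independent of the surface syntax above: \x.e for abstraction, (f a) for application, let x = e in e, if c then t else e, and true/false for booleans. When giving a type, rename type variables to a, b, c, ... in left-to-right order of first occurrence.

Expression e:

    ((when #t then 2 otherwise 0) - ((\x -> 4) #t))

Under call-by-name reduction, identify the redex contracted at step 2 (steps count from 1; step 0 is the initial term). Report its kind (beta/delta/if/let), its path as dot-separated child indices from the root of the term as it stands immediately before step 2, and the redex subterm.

Answer: beta at 1 : ((\x.4) true)

Working:
step 0: ((if true then 2 else 0) - ((\x.4) true))
step 1: [if@0] (2 - ((\x.4) true))
step 2: [beta@1] (2 - 4)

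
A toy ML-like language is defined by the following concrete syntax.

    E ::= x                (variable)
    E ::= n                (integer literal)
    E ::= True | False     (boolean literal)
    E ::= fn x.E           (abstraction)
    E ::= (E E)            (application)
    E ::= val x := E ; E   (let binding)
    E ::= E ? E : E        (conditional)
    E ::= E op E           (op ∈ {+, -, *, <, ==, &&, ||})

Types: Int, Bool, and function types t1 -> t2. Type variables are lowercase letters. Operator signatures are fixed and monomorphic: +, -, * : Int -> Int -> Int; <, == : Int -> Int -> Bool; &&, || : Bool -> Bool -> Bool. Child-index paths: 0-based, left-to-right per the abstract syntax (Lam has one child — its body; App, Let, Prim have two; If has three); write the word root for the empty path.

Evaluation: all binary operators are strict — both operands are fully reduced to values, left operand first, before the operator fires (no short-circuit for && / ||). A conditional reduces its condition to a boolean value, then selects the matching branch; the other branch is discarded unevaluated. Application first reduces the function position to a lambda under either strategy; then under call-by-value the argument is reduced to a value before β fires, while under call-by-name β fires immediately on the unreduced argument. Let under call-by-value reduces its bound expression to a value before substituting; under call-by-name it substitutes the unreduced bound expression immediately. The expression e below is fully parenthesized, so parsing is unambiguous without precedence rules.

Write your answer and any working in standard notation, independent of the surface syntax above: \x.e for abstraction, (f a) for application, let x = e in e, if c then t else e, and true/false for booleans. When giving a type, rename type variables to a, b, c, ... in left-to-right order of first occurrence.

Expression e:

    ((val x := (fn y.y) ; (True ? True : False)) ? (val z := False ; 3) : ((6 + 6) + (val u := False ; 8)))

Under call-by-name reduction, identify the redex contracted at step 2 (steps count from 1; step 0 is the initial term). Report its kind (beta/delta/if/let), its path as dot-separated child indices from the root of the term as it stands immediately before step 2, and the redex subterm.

Derivation:
step 0: (if (let x = (\y.y) in (if true then true else false)) then (let z = false in 3) else ((6 + 6) + (let u = false in 8)))
step 1: [let@0] (if (if true then true else false) then (let z = false in 3) else ((6 + 6) + (let u = false in 8)))
step 2: [if@0] (if true then (let z = false in 3) else ((6 + 6) + (let u = false in 8)))

Answer: if at 0 : (if true then true else false)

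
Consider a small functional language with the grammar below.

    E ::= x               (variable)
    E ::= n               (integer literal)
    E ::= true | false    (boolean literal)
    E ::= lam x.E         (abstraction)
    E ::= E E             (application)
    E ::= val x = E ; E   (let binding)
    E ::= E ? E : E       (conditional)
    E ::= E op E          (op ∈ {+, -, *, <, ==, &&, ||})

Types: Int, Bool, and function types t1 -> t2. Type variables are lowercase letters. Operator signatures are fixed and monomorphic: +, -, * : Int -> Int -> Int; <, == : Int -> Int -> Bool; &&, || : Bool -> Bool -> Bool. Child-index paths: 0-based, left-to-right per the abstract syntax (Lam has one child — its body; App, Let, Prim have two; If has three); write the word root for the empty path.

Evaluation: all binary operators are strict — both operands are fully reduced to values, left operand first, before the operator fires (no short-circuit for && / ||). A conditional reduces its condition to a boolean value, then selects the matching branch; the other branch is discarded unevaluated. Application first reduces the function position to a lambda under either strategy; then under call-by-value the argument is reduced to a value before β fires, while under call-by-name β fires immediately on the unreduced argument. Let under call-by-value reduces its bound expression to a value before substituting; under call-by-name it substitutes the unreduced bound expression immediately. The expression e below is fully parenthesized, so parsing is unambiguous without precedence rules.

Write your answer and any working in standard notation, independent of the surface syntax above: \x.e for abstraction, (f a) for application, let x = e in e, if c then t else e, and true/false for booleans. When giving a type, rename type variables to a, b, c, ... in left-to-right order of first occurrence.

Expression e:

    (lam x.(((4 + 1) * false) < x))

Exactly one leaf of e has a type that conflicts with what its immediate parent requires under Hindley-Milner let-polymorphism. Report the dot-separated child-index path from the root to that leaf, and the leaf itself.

Answer: 0.0.1 : false

Trace:
  unify Int ~ Int
  unify Int ~ Int
  unify Int ~ Int
  unify Bool ~ Int
  FAIL: mismatch Bool ~ Int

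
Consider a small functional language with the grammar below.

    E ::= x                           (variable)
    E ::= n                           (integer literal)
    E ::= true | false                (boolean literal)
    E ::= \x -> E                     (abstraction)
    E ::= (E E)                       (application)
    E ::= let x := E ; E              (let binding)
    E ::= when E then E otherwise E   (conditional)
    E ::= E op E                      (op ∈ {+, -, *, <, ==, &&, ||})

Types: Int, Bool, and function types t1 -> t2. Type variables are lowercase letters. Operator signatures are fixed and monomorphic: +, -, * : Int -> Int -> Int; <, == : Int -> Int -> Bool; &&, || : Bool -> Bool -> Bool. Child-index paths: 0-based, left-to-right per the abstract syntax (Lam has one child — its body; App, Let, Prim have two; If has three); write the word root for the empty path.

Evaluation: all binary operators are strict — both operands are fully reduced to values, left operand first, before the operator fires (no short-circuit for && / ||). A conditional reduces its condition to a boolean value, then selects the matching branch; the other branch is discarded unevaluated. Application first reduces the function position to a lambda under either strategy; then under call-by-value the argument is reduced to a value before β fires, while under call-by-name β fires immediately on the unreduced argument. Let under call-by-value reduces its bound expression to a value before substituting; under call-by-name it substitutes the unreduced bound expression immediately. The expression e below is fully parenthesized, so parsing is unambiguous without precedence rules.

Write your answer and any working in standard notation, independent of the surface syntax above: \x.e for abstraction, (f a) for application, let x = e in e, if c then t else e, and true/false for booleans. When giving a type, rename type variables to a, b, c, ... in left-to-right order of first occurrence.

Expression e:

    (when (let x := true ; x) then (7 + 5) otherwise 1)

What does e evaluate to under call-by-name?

Working:
step 0: (if (let x = true in x) then (7 + 5) else 1)
step 1: [let@0] (if true then (7 + 5) else 1)
step 2: [if@root] (7 + 5)
step 3: [delta@root] 12

Answer: 12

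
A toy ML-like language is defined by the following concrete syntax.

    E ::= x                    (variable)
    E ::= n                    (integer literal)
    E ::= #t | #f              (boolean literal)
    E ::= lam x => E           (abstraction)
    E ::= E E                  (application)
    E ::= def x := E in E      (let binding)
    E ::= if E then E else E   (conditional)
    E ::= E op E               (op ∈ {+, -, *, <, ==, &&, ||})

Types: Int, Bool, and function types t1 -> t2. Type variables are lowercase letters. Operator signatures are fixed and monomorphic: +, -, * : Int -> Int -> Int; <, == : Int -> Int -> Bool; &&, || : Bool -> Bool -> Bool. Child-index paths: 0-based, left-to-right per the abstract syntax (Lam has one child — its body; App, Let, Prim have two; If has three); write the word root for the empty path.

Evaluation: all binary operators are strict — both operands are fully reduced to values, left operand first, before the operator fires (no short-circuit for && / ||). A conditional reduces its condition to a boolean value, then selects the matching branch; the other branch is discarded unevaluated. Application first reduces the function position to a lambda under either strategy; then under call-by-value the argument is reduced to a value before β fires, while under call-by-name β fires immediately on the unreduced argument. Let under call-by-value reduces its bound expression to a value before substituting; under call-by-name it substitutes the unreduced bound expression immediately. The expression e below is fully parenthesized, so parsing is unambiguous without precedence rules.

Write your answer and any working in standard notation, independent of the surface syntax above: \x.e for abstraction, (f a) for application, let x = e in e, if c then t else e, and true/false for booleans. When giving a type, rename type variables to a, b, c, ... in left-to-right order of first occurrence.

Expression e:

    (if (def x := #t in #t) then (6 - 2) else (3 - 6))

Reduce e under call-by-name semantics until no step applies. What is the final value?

Answer: 4

Working:
step 0: (if (let x = true in true) then (6 - 2) else (3 - 6))
step 1: [let@0] (if true then (6 - 2) else (3 - 6))
step 2: [if@root] (6 - 2)
step 3: [delta@root] 4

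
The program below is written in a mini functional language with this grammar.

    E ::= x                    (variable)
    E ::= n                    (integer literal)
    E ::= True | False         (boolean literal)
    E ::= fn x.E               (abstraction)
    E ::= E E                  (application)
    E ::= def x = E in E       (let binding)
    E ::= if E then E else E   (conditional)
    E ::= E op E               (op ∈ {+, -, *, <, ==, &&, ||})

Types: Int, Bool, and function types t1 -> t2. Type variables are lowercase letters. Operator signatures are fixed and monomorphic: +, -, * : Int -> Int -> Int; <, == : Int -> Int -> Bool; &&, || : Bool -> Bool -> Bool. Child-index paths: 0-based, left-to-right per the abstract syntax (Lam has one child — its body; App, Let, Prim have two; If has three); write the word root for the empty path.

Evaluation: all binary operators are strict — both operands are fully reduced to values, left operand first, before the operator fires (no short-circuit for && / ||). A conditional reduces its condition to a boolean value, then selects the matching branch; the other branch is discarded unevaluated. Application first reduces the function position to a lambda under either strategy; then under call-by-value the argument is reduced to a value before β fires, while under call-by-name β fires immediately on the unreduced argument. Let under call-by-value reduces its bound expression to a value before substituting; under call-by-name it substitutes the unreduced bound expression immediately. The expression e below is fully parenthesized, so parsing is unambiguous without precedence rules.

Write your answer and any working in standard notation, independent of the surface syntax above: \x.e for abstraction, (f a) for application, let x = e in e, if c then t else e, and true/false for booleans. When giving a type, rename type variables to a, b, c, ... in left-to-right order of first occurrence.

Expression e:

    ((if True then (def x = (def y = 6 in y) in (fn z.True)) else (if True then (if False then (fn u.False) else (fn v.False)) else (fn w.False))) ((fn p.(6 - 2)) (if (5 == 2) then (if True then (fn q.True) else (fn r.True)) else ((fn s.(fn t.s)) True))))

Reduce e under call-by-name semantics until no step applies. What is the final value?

Answer: true

Trace:
step 0: ((if true then (let x = (let y = 6 in y) in (\z.true)) else (if true then (if false then (\u.false) else (\v.false)) else (\w.false))) ((\p.(6 - 2)) (if (5 == 2) then (if true then (\q.true) else (\r.true)) else ((\s.(\t.s)) true))))
step 1: [if@0] ((let x = (let y = 6 in y) in (\z.true)) ((\p.(6 - 2)) (if (5 == 2) then (if true then (\q.true) else (\r.true)) else ((\s.(\t.s)) true))))
step 2: [let@0] ((\z.true) ((\p.(6 - 2)) (if (5 == 2) then (if true then (\q.true) else (\r.true)) else ((\s.(\t.s)) true))))
step 3: [beta@root] true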